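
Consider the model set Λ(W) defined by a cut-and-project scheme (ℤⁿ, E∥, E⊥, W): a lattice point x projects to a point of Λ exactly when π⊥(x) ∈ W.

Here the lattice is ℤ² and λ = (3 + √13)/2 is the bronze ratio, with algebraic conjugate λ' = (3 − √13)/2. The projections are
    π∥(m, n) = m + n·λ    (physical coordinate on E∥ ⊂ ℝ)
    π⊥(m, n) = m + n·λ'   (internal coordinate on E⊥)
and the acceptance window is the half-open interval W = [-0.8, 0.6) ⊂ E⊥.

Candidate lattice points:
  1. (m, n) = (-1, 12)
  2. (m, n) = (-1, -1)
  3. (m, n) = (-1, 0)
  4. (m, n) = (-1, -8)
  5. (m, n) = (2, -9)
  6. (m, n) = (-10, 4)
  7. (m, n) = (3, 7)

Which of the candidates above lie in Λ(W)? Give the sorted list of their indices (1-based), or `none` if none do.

2

Numerically λ ≈ 3.3028 and λ' = −1/λ ≈ -0.3028.
#1 (-1,12): internal coord -1 + (12)·λ' = -4.6333; -4.6333 ∉ [-0.8, 0.6) → out
#2 (-1,-1): internal coord -1 + (-1)·λ' = -0.6972; -0.6972 ∈ [-0.8, 0.6) → IN Λ
#3 (-1,0): internal coord -1 + (0)·λ' = -1.0000; -1.0000 ∉ [-0.8, 0.6) → out
#4 (-1,-8): internal coord -1 + (-8)·λ' = +1.4222; +1.4222 ∉ [-0.8, 0.6) → out
#5 (2,-9): internal coord 2 + (-9)·λ' = +4.7250; +4.7250 ∉ [-0.8, 0.6) → out
#6 (-10,4): internal coord -10 + (4)·λ' = -11.2111; -11.2111 ∉ [-0.8, 0.6) → out
#7 (3,7): internal coord 3 + (7)·λ' = +0.8806; +0.8806 ∉ [-0.8, 0.6) → out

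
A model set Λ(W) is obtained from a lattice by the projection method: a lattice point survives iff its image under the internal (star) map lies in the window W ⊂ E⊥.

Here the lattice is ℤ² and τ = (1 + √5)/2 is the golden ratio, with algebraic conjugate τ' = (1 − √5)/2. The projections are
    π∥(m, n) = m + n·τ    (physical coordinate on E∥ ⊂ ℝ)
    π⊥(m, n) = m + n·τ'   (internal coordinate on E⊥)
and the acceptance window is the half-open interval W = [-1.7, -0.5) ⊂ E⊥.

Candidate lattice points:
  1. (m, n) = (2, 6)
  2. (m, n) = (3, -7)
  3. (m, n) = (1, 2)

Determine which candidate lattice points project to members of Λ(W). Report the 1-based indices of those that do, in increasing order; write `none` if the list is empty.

Compute τ' = (1−√5)/2 = -0.618034, so π⊥(m,n) = m -0.618034·n.
[1] lift (2,6): star map gives -1.708204; window check -1.7 ≤ -1.708204 < -0.5 is false → out
[2] lift (3,-7): star map gives 7.326238; window check -1.7 ≤ 7.326238 < -0.5 is false → out
[3] lift (1,2): star map gives -0.236068; window check -1.7 ≤ -0.236068 < -0.5 is false → out

none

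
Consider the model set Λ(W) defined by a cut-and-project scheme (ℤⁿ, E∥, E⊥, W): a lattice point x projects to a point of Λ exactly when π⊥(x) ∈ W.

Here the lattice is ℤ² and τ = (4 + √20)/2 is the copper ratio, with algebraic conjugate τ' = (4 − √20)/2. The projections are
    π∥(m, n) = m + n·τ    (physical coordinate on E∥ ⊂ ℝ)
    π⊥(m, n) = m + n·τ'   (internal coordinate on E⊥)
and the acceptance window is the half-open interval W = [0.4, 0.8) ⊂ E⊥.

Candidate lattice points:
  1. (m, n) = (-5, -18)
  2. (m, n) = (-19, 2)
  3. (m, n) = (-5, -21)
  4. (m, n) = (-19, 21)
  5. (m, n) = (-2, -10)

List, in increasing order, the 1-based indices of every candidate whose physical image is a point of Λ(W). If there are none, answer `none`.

none

Numerically τ ≈ 4.2361 and τ' = −1/τ ≈ -0.2361.
#1 (-5,-18): internal coord -5 + (-18)·τ' = -0.7508; -0.7508 ∉ [0.4, 0.8) → out
#2 (-19,2): internal coord -19 + (2)·τ' = -19.4721; -19.4721 ∉ [0.4, 0.8) → out
#3 (-5,-21): internal coord -5 + (-21)·τ' = -0.0426; -0.0426 ∉ [0.4, 0.8) → out
#4 (-19,21): internal coord -19 + (21)·τ' = -23.9574; -23.9574 ∉ [0.4, 0.8) → out
#5 (-2,-10): internal coord -2 + (-10)·τ' = +0.3607; +0.3607 ∉ [0.4, 0.8) → out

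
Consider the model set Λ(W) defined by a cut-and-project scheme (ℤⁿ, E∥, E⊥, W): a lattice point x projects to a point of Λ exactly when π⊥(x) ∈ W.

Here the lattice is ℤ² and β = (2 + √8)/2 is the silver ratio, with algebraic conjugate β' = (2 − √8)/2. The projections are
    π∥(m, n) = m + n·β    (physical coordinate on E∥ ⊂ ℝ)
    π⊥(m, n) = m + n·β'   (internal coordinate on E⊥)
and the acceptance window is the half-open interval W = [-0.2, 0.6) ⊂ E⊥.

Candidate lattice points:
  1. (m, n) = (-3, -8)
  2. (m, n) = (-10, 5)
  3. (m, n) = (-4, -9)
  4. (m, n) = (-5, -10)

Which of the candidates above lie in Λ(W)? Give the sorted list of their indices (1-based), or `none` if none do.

1

β' = (2−√8)/2 ≈ -0.414214.
#1 (-3,-8): internal coord -3 + (-8)·β' = +0.313708; +0.313708 ∈ [-0.2, 0.6) → IN Λ
#2 (-10,5): internal coord -10 + (5)·β' = -12.071068; -12.071068 ∉ [-0.2, 0.6) → out
#3 (-4,-9): internal coord -4 + (-9)·β' = -0.272078; -0.272078 ∉ [-0.2, 0.6) → out
#4 (-5,-10): internal coord -5 + (-10)·β' = -0.857864; -0.857864 ∉ [-0.2, 0.6) → out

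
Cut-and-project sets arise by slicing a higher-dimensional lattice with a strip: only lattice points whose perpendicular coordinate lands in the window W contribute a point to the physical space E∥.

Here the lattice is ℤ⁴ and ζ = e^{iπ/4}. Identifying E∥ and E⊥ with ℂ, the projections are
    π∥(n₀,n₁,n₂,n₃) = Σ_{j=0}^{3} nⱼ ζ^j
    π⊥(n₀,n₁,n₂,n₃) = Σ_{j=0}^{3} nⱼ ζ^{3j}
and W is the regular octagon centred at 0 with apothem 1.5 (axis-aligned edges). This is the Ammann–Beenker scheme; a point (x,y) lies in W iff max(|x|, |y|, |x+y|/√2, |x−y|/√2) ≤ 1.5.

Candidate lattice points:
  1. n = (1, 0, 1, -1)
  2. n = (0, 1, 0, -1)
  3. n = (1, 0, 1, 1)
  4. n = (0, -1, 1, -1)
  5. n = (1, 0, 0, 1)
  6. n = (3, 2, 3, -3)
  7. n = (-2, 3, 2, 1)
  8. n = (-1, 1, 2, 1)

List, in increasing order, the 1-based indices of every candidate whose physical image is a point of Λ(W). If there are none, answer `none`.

With ζ = e^{iπ/4} the internal vectors are ζ^0,ζ^3,ζ^6,ζ^9.
candidate 1: n = (1, 0, 1, -1) → π⊥ ≈ (+0.292893, -1.707107); max(|x|,|y|,|x±y|/√2) = 1.707107 > 1.5 ⇒ ∉ W
candidate 2: n = (0, 1, 0, -1) → π⊥ ≈ (-1.414214, +0.000000); max(|x|,|y|,|x±y|/√2) = 1.414214 ≤ 1.5 ⇒ ∈ W
candidate 3: n = (1, 0, 1, 1) → π⊥ ≈ (+1.707107, -0.292893); max(|x|,|y|,|x±y|/√2) = 1.707107 > 1.5 ⇒ ∉ W
candidate 4: n = (0, -1, 1, -1) → π⊥ ≈ (+0.000000, -2.414214); max(|x|,|y|,|x±y|/√2) = 2.414214 > 1.5 ⇒ ∉ W
candidate 5: n = (1, 0, 0, 1) → π⊥ ≈ (+1.707107, +0.707107); max(|x|,|y|,|x±y|/√2) = 1.707107 > 1.5 ⇒ ∉ W
candidate 6: n = (3, 2, 3, -3) → π⊥ ≈ (-0.535534, -3.707107); max(|x|,|y|,|x±y|/√2) = 3.707107 > 1.5 ⇒ ∉ W
candidate 7: n = (-2, 3, 2, 1) → π⊥ ≈ (-3.414214, +0.828427); max(|x|,|y|,|x±y|/√2) = 3.414214 > 1.5 ⇒ ∉ W
candidate 8: n = (-1, 1, 2, 1) → π⊥ ≈ (-1.000000, -0.585786); max(|x|,|y|,|x±y|/√2) = 1.121320 ≤ 1.5 ⇒ ∈ W

2, 8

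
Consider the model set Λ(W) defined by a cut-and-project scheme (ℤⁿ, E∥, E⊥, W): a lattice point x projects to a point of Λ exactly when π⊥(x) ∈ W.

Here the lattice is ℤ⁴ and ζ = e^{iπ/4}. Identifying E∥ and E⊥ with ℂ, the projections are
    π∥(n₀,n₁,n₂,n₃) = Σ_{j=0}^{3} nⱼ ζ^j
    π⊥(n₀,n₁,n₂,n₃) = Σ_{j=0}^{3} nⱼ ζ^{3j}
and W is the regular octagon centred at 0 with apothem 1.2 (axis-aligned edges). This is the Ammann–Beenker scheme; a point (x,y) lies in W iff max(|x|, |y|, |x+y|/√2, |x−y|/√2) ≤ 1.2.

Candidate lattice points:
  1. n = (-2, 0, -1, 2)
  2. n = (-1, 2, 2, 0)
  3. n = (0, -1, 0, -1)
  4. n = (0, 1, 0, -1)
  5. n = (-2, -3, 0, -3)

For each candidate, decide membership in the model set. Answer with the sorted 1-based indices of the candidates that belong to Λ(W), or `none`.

π⊥(n) = n₀ + n₁ζ³ + n₂ζ⁶ + n₃ζ⁹ where ζ = e^{iπ/4}.
#1 (-2, 0, -1, 2): internal (-0.5858, 2.4142); octagon support 2.4142 vs apothem 1.2 → ∉ W
#2 (-1, 2, 2, 0): internal (-2.4142, -0.5858); octagon support 2.4142 vs apothem 1.2 → ∉ W
#3 (0, -1, 0, -1): internal (0.0000, -1.4142); octagon support 1.4142 vs apothem 1.2 → ∉ W
#4 (0, 1, 0, -1): internal (-1.4142, 0.0000); octagon support 1.4142 vs apothem 1.2 → ∉ W
#5 (-2, -3, 0, -3): internal (-2.0000, -4.2426); octagon support 4.4142 vs apothem 1.2 → ∉ W

none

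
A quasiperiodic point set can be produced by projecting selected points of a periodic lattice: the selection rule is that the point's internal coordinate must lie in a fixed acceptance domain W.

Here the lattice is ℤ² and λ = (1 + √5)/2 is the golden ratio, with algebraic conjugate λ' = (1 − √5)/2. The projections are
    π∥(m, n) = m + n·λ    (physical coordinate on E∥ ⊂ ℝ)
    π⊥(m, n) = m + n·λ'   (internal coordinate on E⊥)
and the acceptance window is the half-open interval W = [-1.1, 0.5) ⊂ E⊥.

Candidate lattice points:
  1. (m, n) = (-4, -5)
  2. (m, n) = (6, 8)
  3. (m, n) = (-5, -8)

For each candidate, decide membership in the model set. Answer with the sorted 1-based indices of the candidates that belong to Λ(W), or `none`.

λ' = (1−√5)/2 ≈ -0.618034.
#1 (-4,-5): internal coord -4 + (-5)·λ' = -0.909830; -0.909830 ∈ [-1.1, 0.5) → IN Λ
#2 (6,8): internal coord 6 + (8)·λ' = +1.055728; +1.055728 ∉ [-1.1, 0.5) → out
#3 (-5,-8): internal coord -5 + (-8)·λ' = -0.055728; -0.055728 ∈ [-1.1, 0.5) → IN Λ

1, 3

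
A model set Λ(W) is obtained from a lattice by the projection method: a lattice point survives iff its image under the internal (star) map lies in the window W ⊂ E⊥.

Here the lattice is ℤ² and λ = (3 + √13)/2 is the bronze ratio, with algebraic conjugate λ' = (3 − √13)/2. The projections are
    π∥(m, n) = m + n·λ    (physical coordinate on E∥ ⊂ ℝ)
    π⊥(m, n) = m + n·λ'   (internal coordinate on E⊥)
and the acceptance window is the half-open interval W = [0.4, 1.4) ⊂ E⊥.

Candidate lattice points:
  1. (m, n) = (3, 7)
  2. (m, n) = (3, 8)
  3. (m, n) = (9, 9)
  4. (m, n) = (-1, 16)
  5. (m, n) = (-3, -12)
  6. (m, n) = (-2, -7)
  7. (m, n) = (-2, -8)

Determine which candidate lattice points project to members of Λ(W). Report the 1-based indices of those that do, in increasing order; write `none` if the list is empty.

Numerically λ ≈ 3.302776 and λ' = −1/λ ≈ -0.302776.
#1 (3,7): internal coord 3 + (7)·λ' = +0.880571; +0.880571 ∈ [0.4, 1.4) → IN Λ
#2 (3,8): internal coord 3 + (8)·λ' = +0.577795; +0.577795 ∈ [0.4, 1.4) → IN Λ
#3 (9,9): internal coord 9 + (9)·λ' = +6.275019; +6.275019 ∉ [0.4, 1.4) → out
#4 (-1,16): internal coord -1 + (16)·λ' = -5.844410; -5.844410 ∉ [0.4, 1.4) → out
#5 (-3,-12): internal coord -3 + (-12)·λ' = +0.633308; +0.633308 ∈ [0.4, 1.4) → IN Λ
#6 (-2,-7): internal coord -2 + (-7)·λ' = +0.119429; +0.119429 ∉ [0.4, 1.4) → out
#7 (-2,-8): internal coord -2 + (-8)·λ' = +0.422205; +0.422205 ∈ [0.4, 1.4) → IN Λ

1, 2, 5, 7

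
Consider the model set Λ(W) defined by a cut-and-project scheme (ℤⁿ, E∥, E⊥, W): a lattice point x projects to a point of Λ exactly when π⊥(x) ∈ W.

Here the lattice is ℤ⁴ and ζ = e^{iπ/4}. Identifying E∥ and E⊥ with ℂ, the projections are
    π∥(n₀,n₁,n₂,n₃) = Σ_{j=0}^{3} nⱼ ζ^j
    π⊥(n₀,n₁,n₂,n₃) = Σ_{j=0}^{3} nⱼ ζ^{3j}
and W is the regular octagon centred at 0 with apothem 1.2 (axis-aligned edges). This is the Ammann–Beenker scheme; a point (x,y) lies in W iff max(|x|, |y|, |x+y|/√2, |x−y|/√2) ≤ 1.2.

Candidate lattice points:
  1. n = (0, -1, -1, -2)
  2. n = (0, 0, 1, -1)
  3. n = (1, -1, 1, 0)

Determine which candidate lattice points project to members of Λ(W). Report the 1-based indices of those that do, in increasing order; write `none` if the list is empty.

Internal map: ζ^{3j} for j=0..3 gives (1,0), (−√2/2,√2/2), (0,−1), (√2/2,√2/2).
candidate 1: n = (0, -1, -1, -2) → π⊥ ≈ (-0.7071, -1.1213); max(|x|,|y|,|x±y|/√2) = 1.2929 > 1.2 ⇒ ∉ W
candidate 2: n = (0, 0, 1, -1) → π⊥ ≈ (-0.7071, -1.7071); max(|x|,|y|,|x±y|/√2) = 1.7071 > 1.2 ⇒ ∉ W
candidate 3: n = (1, -1, 1, 0) → π⊥ ≈ (+1.7071, -1.7071); max(|x|,|y|,|x±y|/√2) = 2.4142 > 1.2 ⇒ ∉ W

none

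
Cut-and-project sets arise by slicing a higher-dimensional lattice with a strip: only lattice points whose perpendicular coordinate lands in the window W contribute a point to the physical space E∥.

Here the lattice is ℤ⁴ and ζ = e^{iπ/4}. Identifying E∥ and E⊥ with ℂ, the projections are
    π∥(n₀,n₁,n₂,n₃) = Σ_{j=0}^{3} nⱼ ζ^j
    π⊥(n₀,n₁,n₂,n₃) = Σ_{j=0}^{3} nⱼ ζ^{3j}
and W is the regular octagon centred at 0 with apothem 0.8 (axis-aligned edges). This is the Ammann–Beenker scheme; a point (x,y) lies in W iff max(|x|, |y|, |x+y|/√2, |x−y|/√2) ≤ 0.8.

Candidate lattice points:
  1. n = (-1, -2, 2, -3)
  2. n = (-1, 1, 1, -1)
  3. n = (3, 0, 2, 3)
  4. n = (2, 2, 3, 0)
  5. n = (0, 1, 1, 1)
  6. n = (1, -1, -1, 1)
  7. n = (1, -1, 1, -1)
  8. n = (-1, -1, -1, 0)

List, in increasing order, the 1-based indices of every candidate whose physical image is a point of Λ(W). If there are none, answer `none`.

5, 8

Internal map: ζ^{3j} for j=0..3 gives (1,0), (−√2/2,√2/2), (0,−1), (√2/2,√2/2).
candidate 1: n = (-1, -2, 2, -3) → π⊥ ≈ (-1.7071, -5.5355); max(|x|,|y|,|x±y|/√2) = 5.5355 > 0.8 ⇒ ∉ W
candidate 2: n = (-1, 1, 1, -1) → π⊥ ≈ (-2.4142, -1.0000); max(|x|,|y|,|x±y|/√2) = 2.4142 > 0.8 ⇒ ∉ W
candidate 3: n = (3, 0, 2, 3) → π⊥ ≈ (+5.1213, +0.1213); max(|x|,|y|,|x±y|/√2) = 5.1213 > 0.8 ⇒ ∉ W
candidate 4: n = (2, 2, 3, 0) → π⊥ ≈ (+0.5858, -1.5858); max(|x|,|y|,|x±y|/√2) = 1.5858 > 0.8 ⇒ ∉ W
candidate 5: n = (0, 1, 1, 1) → π⊥ ≈ (+0.0000, +0.4142); max(|x|,|y|,|x±y|/√2) = 0.4142 ≤ 0.8 ⇒ ∈ W
candidate 6: n = (1, -1, -1, 1) → π⊥ ≈ (+2.4142, +1.0000); max(|x|,|y|,|x±y|/√2) = 2.4142 > 0.8 ⇒ ∉ W
candidate 7: n = (1, -1, 1, -1) → π⊥ ≈ (+1.0000, -2.4142); max(|x|,|y|,|x±y|/√2) = 2.4142 > 0.8 ⇒ ∉ W
candidate 8: n = (-1, -1, -1, 0) → π⊥ ≈ (-0.2929, +0.2929); max(|x|,|y|,|x±y|/√2) = 0.4142 ≤ 0.8 ⇒ ∈ W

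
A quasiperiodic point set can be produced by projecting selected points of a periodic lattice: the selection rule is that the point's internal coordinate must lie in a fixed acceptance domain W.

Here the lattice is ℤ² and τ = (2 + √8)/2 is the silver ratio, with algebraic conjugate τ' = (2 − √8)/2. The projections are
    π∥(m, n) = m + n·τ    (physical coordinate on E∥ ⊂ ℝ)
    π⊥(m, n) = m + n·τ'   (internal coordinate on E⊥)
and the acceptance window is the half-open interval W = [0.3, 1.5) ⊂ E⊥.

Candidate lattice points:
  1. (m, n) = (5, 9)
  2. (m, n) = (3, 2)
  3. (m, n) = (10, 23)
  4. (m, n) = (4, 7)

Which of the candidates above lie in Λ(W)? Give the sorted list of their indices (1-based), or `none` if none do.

1, 3, 4

τ' = (2−√8)/2 ≈ -0.414214.
[1] lift (5,9): star map gives 1.272078; window check 0.3 ≤ 1.272078 < 1.5 is true → IN Λ
[2] lift (3,2): star map gives 2.171573; window check 0.3 ≤ 2.171573 < 1.5 is false → out
[3] lift (10,23): star map gives 0.473088; window check 0.3 ≤ 0.473088 < 1.5 is true → IN Λ
[4] lift (4,7): star map gives 1.100505; window check 0.3 ≤ 1.100505 < 1.5 is true → IN Λ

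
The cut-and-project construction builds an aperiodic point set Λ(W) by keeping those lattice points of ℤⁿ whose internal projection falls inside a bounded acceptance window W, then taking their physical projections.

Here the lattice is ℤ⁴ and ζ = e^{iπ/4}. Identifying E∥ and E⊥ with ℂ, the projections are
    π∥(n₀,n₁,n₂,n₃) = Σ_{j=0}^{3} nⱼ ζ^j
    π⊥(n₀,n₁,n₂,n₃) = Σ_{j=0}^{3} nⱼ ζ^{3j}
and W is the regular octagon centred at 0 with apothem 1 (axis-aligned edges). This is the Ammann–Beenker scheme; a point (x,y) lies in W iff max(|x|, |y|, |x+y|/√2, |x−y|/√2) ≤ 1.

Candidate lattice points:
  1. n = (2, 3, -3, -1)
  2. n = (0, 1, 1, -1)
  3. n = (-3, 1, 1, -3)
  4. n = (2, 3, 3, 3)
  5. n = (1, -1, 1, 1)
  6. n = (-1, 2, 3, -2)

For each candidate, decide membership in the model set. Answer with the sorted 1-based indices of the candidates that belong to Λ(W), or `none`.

none

With ζ = e^{iπ/4} the internal vectors are ζ^0,ζ^3,ζ^6,ζ^9.
#1 (2, 3, -3, -1): internal (-0.8284, 4.4142); octagon support 4.4142 vs apothem 1 → ∉ W
#2 (0, 1, 1, -1): internal (-1.4142, -1.0000); octagon support 1.7071 vs apothem 1 → ∉ W
#3 (-3, 1, 1, -3): internal (-5.8284, -2.4142); octagon support 5.8284 vs apothem 1 → ∉ W
#4 (2, 3, 3, 3): internal (2.0000, 1.2426); octagon support 2.2929 vs apothem 1 → ∉ W
#5 (1, -1, 1, 1): internal (2.4142, -1.0000); octagon support 2.4142 vs apothem 1 → ∉ W
#6 (-1, 2, 3, -2): internal (-3.8284, -3.0000); octagon support 4.8284 vs apothem 1 → ∉ W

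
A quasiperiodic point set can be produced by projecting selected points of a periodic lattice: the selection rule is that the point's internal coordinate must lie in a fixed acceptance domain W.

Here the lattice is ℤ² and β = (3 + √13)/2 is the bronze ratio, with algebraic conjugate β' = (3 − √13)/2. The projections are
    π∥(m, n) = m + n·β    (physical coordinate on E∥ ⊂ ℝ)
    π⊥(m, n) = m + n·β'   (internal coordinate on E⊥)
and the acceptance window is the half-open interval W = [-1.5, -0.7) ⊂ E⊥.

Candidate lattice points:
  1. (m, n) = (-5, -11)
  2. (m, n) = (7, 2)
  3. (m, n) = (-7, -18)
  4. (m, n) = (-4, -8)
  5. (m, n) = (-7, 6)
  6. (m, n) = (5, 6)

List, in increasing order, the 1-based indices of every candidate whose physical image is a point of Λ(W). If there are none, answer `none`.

Compute β' = (3−√13)/2 = -0.30278, so π⊥(m,n) = m -0.30278·n.
[1] lift (-5,-11): star map gives -1.66947; window check -1.5 ≤ -1.66947 < -0.7 is false → out
[2] lift (7,2): star map gives 6.39445; window check -1.5 ≤ 6.39445 < -0.7 is false → out
[3] lift (-7,-18): star map gives -1.55004; window check -1.5 ≤ -1.55004 < -0.7 is false → out
[4] lift (-4,-8): star map gives -1.57779; window check -1.5 ≤ -1.57779 < -0.7 is false → out
[5] lift (-7,6): star map gives -8.81665; window check -1.5 ≤ -8.81665 < -0.7 is false → out
[6] lift (5,6): star map gives 3.18335; window check -1.5 ≤ 3.18335 < -0.7 is false → out

none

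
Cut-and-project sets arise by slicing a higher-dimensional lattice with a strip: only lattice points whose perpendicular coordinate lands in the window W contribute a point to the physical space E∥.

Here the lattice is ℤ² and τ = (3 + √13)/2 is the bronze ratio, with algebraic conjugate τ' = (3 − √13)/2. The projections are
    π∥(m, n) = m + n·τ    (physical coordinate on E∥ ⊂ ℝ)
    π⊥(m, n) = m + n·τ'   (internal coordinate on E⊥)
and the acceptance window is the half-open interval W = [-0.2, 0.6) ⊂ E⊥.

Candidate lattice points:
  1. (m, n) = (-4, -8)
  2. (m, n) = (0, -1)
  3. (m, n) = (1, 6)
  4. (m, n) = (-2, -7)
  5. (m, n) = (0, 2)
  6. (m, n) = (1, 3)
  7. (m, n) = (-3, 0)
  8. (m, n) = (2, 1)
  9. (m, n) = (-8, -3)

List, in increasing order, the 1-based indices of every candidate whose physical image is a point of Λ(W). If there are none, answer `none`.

τ' = (3−√13)/2 ≈ -0.30278.
#1 (-4,-8): internal coord -4 + (-8)·τ' = -1.57779; -1.57779 ∉ [-0.2, 0.6) → out
#2 (0,-1): internal coord 0 + (-1)·τ' = +0.30278; +0.30278 ∈ [-0.2, 0.6) → IN Λ
#3 (1,6): internal coord 1 + (6)·τ' = -0.81665; -0.81665 ∉ [-0.2, 0.6) → out
#4 (-2,-7): internal coord -2 + (-7)·τ' = +0.11943; +0.11943 ∈ [-0.2, 0.6) → IN Λ
#5 (0,2): internal coord 0 + (2)·τ' = -0.60555; -0.60555 ∉ [-0.2, 0.6) → out
#6 (1,3): internal coord 1 + (3)·τ' = +0.09167; +0.09167 ∈ [-0.2, 0.6) → IN Λ
#7 (-3,0): internal coord -3 + (0)·τ' = -3.00000; -3.00000 ∉ [-0.2, 0.6) → out
#8 (2,1): internal coord 2 + (1)·τ' = +1.69722; +1.69722 ∉ [-0.2, 0.6) → out
#9 (-8,-3): internal coord -8 + (-3)·τ' = -7.09167; -7.09167 ∉ [-0.2, 0.6) → out

2, 4, 6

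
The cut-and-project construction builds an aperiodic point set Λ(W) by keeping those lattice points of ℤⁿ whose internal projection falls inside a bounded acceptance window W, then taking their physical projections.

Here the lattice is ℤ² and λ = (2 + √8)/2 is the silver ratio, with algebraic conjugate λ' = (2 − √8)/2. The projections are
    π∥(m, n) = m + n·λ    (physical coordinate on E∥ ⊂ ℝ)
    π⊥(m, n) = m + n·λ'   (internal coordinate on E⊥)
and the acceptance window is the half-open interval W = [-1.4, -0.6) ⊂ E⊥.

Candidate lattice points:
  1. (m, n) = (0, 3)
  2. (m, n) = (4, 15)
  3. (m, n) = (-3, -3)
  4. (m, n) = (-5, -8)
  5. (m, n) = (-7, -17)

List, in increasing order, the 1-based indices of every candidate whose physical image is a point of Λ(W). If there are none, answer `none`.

1

Compute λ' = (2−√8)/2 = -0.41421, so π⊥(m,n) = m -0.41421·n.
candidate 1: (m,n)=(0,3) → π∥ = 0+3·λ ≈ 7.24264, π⊥ = 0+3·λ' ≈ -1.24264 ∈ [-1.4, -0.6) ⇒ IN Λ
candidate 2: (m,n)=(4,15) → π∥ = 4+15·λ ≈ 40.21320, π⊥ = 4+15·λ' ≈ -2.21320 ∉ [-1.4, -0.6) ⇒ out
candidate 3: (m,n)=(-3,-3) → π∥ = -3-3·λ ≈ -10.24264, π⊥ = -3-3·λ' ≈ -1.75736 ∉ [-1.4, -0.6) ⇒ out
candidate 4: (m,n)=(-5,-8) → π∥ = -5-8·λ ≈ -24.31371, π⊥ = -5-8·λ' ≈ -1.68629 ∉ [-1.4, -0.6) ⇒ out
candidate 5: (m,n)=(-7,-17) → π∥ = -7-17·λ ≈ -48.04163, π⊥ = -7-17·λ' ≈ 0.04163 ∉ [-1.4, -0.6) ⇒ out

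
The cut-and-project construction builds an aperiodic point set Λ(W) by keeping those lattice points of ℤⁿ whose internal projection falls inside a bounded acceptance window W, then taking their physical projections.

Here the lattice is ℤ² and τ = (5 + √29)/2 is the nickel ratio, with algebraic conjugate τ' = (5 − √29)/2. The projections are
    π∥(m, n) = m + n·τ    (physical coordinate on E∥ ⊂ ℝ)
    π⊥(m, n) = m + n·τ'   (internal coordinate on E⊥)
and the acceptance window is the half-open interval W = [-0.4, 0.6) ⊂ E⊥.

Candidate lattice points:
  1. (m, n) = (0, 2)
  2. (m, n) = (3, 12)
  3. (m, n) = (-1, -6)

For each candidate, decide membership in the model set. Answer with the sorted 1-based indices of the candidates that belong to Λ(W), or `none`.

τ' = (5−√29)/2 ≈ -0.19258.
candidate 1: (m,n)=(0,2) → π∥ = 0+2·τ ≈ 10.38516, π⊥ = 0+2·τ' ≈ -0.38516 ∈ [-0.4, 0.6) ⇒ IN Λ
candidate 2: (m,n)=(3,12) → π∥ = 3+12·τ ≈ 65.31099, π⊥ = 3+12·τ' ≈ 0.68901 ∉ [-0.4, 0.6) ⇒ out
candidate 3: (m,n)=(-1,-6) → π∥ = -1-6·τ ≈ -32.15549, π⊥ = -1-6·τ' ≈ 0.15549 ∈ [-0.4, 0.6) ⇒ IN Λ

1, 3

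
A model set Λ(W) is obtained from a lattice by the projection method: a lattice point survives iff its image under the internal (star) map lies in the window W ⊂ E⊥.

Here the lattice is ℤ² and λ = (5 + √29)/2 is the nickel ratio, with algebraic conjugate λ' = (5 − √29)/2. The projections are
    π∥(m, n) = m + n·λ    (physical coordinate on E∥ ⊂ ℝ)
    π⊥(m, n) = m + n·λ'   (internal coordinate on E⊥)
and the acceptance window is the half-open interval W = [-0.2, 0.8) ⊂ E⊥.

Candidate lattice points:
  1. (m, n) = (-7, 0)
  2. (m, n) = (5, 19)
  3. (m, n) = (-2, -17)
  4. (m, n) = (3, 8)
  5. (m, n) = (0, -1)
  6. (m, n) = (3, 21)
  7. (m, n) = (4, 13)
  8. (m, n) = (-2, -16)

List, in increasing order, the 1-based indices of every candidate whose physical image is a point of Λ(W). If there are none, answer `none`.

5

Numerically λ ≈ 5.192582 and λ' = −1/λ ≈ -0.192582.
#1 (-7,0): internal coord -7 + (0)·λ' = -7.000000; -7.000000 ∉ [-0.2, 0.8) → out
#2 (5,19): internal coord 5 + (19)·λ' = +1.340934; +1.340934 ∉ [-0.2, 0.8) → out
#3 (-2,-17): internal coord -2 + (-17)·λ' = +1.273901; +1.273901 ∉ [-0.2, 0.8) → out
#4 (3,8): internal coord 3 + (8)·λ' = +1.459341; +1.459341 ∉ [-0.2, 0.8) → out
#5 (0,-1): internal coord 0 + (-1)·λ' = +0.192582; +0.192582 ∈ [-0.2, 0.8) → IN Λ
#6 (3,21): internal coord 3 + (21)·λ' = -1.044230; -1.044230 ∉ [-0.2, 0.8) → out
#7 (4,13): internal coord 4 + (13)·λ' = +1.496429; +1.496429 ∉ [-0.2, 0.8) → out
#8 (-2,-16): internal coord -2 + (-16)·λ' = +1.081318; +1.081318 ∉ [-0.2, 0.8) → out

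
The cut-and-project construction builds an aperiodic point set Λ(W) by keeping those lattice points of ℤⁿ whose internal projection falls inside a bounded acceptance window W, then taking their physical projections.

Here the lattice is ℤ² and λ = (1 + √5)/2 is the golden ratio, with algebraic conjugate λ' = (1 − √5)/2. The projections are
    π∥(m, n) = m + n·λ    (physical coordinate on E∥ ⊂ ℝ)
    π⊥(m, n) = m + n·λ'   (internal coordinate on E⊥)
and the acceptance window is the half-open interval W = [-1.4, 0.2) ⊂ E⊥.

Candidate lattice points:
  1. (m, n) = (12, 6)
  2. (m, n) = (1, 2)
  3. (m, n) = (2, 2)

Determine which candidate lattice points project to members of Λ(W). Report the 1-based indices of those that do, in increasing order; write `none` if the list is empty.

2

λ' = (1−√5)/2 ≈ -0.61803.
[1] lift (12,6): star map gives 8.29180; window check -1.4 ≤ 8.29180 < 0.2 is false → out
[2] lift (1,2): star map gives -0.23607; window check -1.4 ≤ -0.23607 < 0.2 is true → IN Λ
[3] lift (2,2): star map gives 0.76393; window check -1.4 ≤ 0.76393 < 0.2 is false → out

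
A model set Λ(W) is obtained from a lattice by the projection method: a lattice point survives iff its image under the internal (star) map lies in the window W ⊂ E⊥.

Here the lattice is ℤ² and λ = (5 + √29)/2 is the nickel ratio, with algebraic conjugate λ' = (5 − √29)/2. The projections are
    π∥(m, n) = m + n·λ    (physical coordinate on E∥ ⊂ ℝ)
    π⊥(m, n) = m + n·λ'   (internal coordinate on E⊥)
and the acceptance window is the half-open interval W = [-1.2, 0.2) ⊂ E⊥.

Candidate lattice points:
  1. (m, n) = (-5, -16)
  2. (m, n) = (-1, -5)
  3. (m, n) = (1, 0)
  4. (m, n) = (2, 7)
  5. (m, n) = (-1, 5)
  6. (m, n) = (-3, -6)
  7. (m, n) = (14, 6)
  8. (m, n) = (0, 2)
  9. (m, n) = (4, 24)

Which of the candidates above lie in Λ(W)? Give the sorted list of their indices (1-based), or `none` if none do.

2, 8, 9

Numerically λ ≈ 5.19258 and λ' = −1/λ ≈ -0.19258.
#1 (-5,-16): internal coord -5 + (-16)·λ' = -1.91868; -1.91868 ∉ [-1.2, 0.2) → out
#2 (-1,-5): internal coord -1 + (-5)·λ' = -0.03709; -0.03709 ∈ [-1.2, 0.2) → IN Λ
#3 (1,0): internal coord 1 + (0)·λ' = +1.00000; +1.00000 ∉ [-1.2, 0.2) → out
#4 (2,7): internal coord 2 + (7)·λ' = +0.65192; +0.65192 ∉ [-1.2, 0.2) → out
#5 (-1,5): internal coord -1 + (5)·λ' = -1.96291; -1.96291 ∉ [-1.2, 0.2) → out
#6 (-3,-6): internal coord -3 + (-6)·λ' = -1.84451; -1.84451 ∉ [-1.2, 0.2) → out
#7 (14,6): internal coord 14 + (6)·λ' = +12.84451; +12.84451 ∉ [-1.2, 0.2) → out
#8 (0,2): internal coord 0 + (2)·λ' = -0.38516; -0.38516 ∈ [-1.2, 0.2) → IN Λ
#9 (4,24): internal coord 4 + (24)·λ' = -0.62198; -0.62198 ∈ [-1.2, 0.2) → IN Λ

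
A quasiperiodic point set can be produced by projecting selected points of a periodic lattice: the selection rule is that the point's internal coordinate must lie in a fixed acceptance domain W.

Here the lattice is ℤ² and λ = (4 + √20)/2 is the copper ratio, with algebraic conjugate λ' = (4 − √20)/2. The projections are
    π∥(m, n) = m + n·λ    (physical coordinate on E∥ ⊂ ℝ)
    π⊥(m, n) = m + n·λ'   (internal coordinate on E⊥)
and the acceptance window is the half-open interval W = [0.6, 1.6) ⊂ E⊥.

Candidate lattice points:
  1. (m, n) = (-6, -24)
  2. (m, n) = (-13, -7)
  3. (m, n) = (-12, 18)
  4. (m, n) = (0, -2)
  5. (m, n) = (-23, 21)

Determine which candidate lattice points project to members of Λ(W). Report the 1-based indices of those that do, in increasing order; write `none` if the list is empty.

none

Numerically λ ≈ 4.23607 and λ' = −1/λ ≈ -0.23607.
#1 (-6,-24): internal coord -6 + (-24)·λ' = -0.33437; -0.33437 ∉ [0.6, 1.6) → out
#2 (-13,-7): internal coord -13 + (-7)·λ' = -11.34752; -11.34752 ∉ [0.6, 1.6) → out
#3 (-12,18): internal coord -12 + (18)·λ' = -16.24922; -16.24922 ∉ [0.6, 1.6) → out
#4 (0,-2): internal coord 0 + (-2)·λ' = +0.47214; +0.47214 ∉ [0.6, 1.6) → out
#5 (-23,21): internal coord -23 + (21)·λ' = -27.95743; -27.95743 ∉ [0.6, 1.6) → out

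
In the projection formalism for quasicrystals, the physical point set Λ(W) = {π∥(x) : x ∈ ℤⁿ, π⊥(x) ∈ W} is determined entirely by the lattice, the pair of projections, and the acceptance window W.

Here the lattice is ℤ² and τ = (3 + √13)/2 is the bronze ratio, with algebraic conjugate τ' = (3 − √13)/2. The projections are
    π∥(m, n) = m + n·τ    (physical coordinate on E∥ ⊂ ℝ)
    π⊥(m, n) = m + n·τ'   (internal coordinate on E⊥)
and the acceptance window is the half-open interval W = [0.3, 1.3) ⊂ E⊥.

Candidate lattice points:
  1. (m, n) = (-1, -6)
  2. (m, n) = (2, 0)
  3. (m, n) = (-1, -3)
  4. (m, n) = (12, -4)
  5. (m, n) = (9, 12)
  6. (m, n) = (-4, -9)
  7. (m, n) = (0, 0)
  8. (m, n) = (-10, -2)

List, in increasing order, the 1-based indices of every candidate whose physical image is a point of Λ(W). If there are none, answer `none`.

1

Compute τ' = (3−√13)/2 = -0.302776, so π⊥(m,n) = m -0.302776·n.
[1] lift (-1,-6): star map gives 0.816654; window check 0.3 ≤ 0.816654 < 1.3 is true → IN Λ
[2] lift (2,0): star map gives 2.000000; window check 0.3 ≤ 2.000000 < 1.3 is false → out
[3] lift (-1,-3): star map gives -0.091673; window check 0.3 ≤ -0.091673 < 1.3 is false → out
[4] lift (12,-4): star map gives 13.211103; window check 0.3 ≤ 13.211103 < 1.3 is false → out
[5] lift (9,12): star map gives 5.366692; window check 0.3 ≤ 5.366692 < 1.3 is false → out
[6] lift (-4,-9): star map gives -1.275019; window check 0.3 ≤ -1.275019 < 1.3 is false → out
[7] lift (0,0): star map gives 0.000000; window check 0.3 ≤ 0.000000 < 1.3 is false → out
[8] lift (-10,-2): star map gives -9.394449; window check 0.3 ≤ -9.394449 < 1.3 is false → out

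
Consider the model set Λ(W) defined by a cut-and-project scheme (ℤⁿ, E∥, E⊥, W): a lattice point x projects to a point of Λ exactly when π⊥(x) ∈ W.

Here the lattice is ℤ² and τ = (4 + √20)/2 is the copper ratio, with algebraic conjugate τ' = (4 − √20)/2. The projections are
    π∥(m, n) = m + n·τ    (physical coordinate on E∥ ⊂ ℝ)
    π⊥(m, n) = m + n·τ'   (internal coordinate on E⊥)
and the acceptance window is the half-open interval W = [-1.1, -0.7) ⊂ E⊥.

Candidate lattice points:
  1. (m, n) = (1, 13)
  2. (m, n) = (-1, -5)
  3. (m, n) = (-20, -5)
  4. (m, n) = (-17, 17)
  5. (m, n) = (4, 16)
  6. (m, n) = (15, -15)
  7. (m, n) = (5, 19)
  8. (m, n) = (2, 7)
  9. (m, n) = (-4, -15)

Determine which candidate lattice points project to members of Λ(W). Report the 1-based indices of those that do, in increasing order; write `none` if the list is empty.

none

τ' = (4−√20)/2 ≈ -0.23607.
#1 (1,13): internal coord 1 + (13)·τ' = -2.06888; -2.06888 ∉ [-1.1, -0.7) → out
#2 (-1,-5): internal coord -1 + (-5)·τ' = +0.18034; +0.18034 ∉ [-1.1, -0.7) → out
#3 (-20,-5): internal coord -20 + (-5)·τ' = -18.81966; -18.81966 ∉ [-1.1, -0.7) → out
#4 (-17,17): internal coord -17 + (17)·τ' = -21.01316; -21.01316 ∉ [-1.1, -0.7) → out
#5 (4,16): internal coord 4 + (16)·τ' = +0.22291; +0.22291 ∉ [-1.1, -0.7) → out
#6 (15,-15): internal coord 15 + (-15)·τ' = +18.54102; +18.54102 ∉ [-1.1, -0.7) → out
#7 (5,19): internal coord 5 + (19)·τ' = +0.51471; +0.51471 ∉ [-1.1, -0.7) → out
#8 (2,7): internal coord 2 + (7)·τ' = +0.34752; +0.34752 ∉ [-1.1, -0.7) → out
#9 (-4,-15): internal coord -4 + (-15)·τ' = -0.45898; -0.45898 ∉ [-1.1, -0.7) → out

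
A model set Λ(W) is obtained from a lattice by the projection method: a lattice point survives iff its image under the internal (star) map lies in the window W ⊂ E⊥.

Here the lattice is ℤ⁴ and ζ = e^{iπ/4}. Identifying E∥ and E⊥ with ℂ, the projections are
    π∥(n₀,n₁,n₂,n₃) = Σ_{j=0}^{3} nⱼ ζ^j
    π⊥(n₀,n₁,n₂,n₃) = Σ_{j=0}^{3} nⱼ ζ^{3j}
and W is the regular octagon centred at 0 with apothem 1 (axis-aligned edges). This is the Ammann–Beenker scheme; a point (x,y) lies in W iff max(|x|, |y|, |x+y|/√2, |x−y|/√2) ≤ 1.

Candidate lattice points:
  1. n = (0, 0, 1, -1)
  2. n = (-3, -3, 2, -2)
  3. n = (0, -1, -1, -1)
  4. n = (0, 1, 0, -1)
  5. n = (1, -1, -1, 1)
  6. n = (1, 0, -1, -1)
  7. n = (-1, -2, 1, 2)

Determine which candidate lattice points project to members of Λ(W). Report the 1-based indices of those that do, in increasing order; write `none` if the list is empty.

Internal map: ζ^{3j} for j=0..3 gives (1,0), (−√2/2,√2/2), (0,−1), (√2/2,√2/2).
candidate 1: n = (0, 0, 1, -1) → π⊥ ≈ (-0.707107, -1.707107); max(|x|,|y|,|x±y|/√2) = 1.707107 > 1 ⇒ ∉ W
candidate 2: n = (-3, -3, 2, -2) → π⊥ ≈ (-2.292893, -5.535534); max(|x|,|y|,|x±y|/√2) = 5.535534 > 1 ⇒ ∉ W
candidate 3: n = (0, -1, -1, -1) → π⊥ ≈ (+0.000000, -0.414214); max(|x|,|y|,|x±y|/√2) = 0.414214 ≤ 1 ⇒ ∈ W
candidate 4: n = (0, 1, 0, -1) → π⊥ ≈ (-1.414214, +0.000000); max(|x|,|y|,|x±y|/√2) = 1.414214 > 1 ⇒ ∉ W
candidate 5: n = (1, -1, -1, 1) → π⊥ ≈ (+2.414214, +1.000000); max(|x|,|y|,|x±y|/√2) = 2.414214 > 1 ⇒ ∉ W
candidate 6: n = (1, 0, -1, -1) → π⊥ ≈ (+0.292893, +0.292893); max(|x|,|y|,|x±y|/√2) = 0.414214 ≤ 1 ⇒ ∈ W
candidate 7: n = (-1, -2, 1, 2) → π⊥ ≈ (+1.828427, -1.000000); max(|x|,|y|,|x±y|/√2) = 2.000000 > 1 ⇒ ∉ W

3, 6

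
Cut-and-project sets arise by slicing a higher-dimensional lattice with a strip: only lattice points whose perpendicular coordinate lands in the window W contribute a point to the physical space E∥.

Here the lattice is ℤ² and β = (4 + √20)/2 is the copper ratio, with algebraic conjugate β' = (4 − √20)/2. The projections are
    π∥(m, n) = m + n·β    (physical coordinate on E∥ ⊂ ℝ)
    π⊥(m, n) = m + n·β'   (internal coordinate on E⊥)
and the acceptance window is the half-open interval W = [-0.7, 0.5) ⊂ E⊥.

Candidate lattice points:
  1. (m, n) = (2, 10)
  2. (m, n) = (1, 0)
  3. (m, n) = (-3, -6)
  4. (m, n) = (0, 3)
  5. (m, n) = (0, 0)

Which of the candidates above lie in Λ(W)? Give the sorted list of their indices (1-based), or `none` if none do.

1, 5

Compute β' = (4−√20)/2 = -0.2361, so π⊥(m,n) = m -0.2361·n.
[1] lift (2,10): star map gives -0.3607; window check -0.7 ≤ -0.3607 < 0.5 is true → IN Λ
[2] lift (1,0): star map gives 1.0000; window check -0.7 ≤ 1.0000 < 0.5 is false → out
[3] lift (-3,-6): star map gives -1.5836; window check -0.7 ≤ -1.5836 < 0.5 is false → out
[4] lift (0,3): star map gives -0.7082; window check -0.7 ≤ -0.7082 < 0.5 is false → out
[5] lift (0,0): star map gives 0.0000; window check -0.7 ≤ 0.0000 < 0.5 is true → IN Λ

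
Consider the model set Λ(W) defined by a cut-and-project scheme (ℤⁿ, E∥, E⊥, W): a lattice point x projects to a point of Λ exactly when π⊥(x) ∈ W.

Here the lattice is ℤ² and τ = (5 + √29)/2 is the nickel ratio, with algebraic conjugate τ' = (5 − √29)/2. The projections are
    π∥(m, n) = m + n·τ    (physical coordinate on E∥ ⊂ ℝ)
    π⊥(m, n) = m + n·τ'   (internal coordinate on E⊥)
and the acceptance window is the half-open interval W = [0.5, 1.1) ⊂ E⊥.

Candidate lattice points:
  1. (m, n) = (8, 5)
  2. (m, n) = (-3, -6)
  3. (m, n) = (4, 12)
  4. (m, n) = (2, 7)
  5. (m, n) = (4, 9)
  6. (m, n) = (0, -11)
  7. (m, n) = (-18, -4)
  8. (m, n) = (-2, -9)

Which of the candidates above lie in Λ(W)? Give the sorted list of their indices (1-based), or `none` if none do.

Compute τ' = (5−√29)/2 = -0.192582, so π⊥(m,n) = m -0.192582·n.
[1] lift (8,5): star map gives 7.037088; window check 0.5 ≤ 7.037088 < 1.1 is false → out
[2] lift (-3,-6): star map gives -1.844506; window check 0.5 ≤ -1.844506 < 1.1 is false → out
[3] lift (4,12): star map gives 1.689011; window check 0.5 ≤ 1.689011 < 1.1 is false → out
[4] lift (2,7): star map gives 0.651923; window check 0.5 ≤ 0.651923 < 1.1 is true → IN Λ
[5] lift (4,9): star map gives 2.266758; window check 0.5 ≤ 2.266758 < 1.1 is false → out
[6] lift (0,-11): star map gives 2.118406; window check 0.5 ≤ 2.118406 < 1.1 is false → out
[7] lift (-18,-4): star map gives -17.229670; window check 0.5 ≤ -17.229670 < 1.1 is false → out
[8] lift (-2,-9): star map gives -0.266758; window check 0.5 ≤ -0.266758 < 1.1 is false → out

4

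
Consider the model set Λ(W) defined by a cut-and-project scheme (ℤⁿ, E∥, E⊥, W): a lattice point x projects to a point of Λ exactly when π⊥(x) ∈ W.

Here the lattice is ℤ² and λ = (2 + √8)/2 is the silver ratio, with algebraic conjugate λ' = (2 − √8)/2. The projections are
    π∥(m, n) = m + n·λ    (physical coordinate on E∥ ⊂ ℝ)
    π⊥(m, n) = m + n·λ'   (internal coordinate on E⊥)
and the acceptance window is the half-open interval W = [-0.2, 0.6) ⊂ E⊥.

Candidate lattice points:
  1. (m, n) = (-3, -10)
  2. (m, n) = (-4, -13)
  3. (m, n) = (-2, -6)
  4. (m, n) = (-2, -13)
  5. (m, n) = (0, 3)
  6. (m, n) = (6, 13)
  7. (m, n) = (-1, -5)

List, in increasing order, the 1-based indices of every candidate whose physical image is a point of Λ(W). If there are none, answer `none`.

λ' = (2−√8)/2 ≈ -0.41421.
candidate 1: (m,n)=(-3,-10) → π∥ = -3-10·λ ≈ -27.14214, π⊥ = -3-10·λ' ≈ 1.14214 ∉ [-0.2, 0.6) ⇒ out
candidate 2: (m,n)=(-4,-13) → π∥ = -4-13·λ ≈ -35.38478, π⊥ = -4-13·λ' ≈ 1.38478 ∉ [-0.2, 0.6) ⇒ out
candidate 3: (m,n)=(-2,-6) → π∥ = -2-6·λ ≈ -16.48528, π⊥ = -2-6·λ' ≈ 0.48528 ∈ [-0.2, 0.6) ⇒ IN Λ
candidate 4: (m,n)=(-2,-13) → π∥ = -2-13·λ ≈ -33.38478, π⊥ = -2-13·λ' ≈ 3.38478 ∉ [-0.2, 0.6) ⇒ out
candidate 5: (m,n)=(0,3) → π∥ = 0+3·λ ≈ 7.24264, π⊥ = 0+3·λ' ≈ -1.24264 ∉ [-0.2, 0.6) ⇒ out
candidate 6: (m,n)=(6,13) → π∥ = 6+13·λ ≈ 37.38478, π⊥ = 6+13·λ' ≈ 0.61522 ∉ [-0.2, 0.6) ⇒ out
candidate 7: (m,n)=(-1,-5) → π∥ = -1-5·λ ≈ -13.07107, π⊥ = -1-5·λ' ≈ 1.07107 ∉ [-0.2, 0.6) ⇒ out

3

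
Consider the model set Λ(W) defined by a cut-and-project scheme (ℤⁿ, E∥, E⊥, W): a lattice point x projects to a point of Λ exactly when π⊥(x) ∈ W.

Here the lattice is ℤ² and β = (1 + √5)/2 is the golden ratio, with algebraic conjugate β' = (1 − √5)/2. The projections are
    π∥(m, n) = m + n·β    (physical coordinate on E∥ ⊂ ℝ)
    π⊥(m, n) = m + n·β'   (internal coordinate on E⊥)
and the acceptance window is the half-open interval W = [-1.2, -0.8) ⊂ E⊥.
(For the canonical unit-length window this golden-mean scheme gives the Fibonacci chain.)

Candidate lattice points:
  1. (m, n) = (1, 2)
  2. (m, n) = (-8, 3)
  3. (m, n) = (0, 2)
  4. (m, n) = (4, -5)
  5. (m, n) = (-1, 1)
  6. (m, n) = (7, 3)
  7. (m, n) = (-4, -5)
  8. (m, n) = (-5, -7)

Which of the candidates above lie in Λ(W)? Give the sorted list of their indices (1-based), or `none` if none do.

7

Compute β' = (1−√5)/2 = -0.6180, so π⊥(m,n) = m -0.6180·n.
[1] lift (1,2): star map gives -0.2361; window check -1.2 ≤ -0.2361 < -0.8 is false → out
[2] lift (-8,3): star map gives -9.8541; window check -1.2 ≤ -9.8541 < -0.8 is false → out
[3] lift (0,2): star map gives -1.2361; window check -1.2 ≤ -1.2361 < -0.8 is false → out
[4] lift (4,-5): star map gives 7.0902; window check -1.2 ≤ 7.0902 < -0.8 is false → out
[5] lift (-1,1): star map gives -1.6180; window check -1.2 ≤ -1.6180 < -0.8 is false → out
[6] lift (7,3): star map gives 5.1459; window check -1.2 ≤ 5.1459 < -0.8 is false → out
[7] lift (-4,-5): star map gives -0.9098; window check -1.2 ≤ -0.9098 < -0.8 is true → IN Λ
[8] lift (-5,-7): star map gives -0.6738; window check -1.2 ≤ -0.6738 < -0.8 is false → out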